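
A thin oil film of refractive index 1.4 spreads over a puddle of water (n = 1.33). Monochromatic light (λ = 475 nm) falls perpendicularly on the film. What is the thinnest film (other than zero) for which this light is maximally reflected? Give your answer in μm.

0.0848 μm

Top surface (1.0 → 1.4): reflection off a higher-index medium gives a half-wave phase shift.
Ray reflecting at the bottom interface goes from n = 1.4 toward n = 1.33: no phase shift.
Net: one phase inversion between the two reflected rays.
With one net inversion, constructive interference in reflection requires 2 n t = (m + ½) λ.
Minimum at m = 0: t = λ / (4 n) = 475 / (4 × 1.4) = 84.8 nm.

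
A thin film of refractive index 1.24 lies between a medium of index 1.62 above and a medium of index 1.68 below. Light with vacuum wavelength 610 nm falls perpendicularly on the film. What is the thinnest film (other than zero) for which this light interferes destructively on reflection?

246 nm

At the upper boundary (n = 1.62 to n = 1.24) the reflected ray undergoes no phase shift.
Bottom surface (1.24 → 1.68): reflection off a higher-index medium gives a half-wave phase shift.
Net: one phase inversion between the two reflected rays.
For minimum reflection here: 2 n t = m λ.
Minimum nonzero at m = 1: t = λ / (2 n) = 610 / (2 × 1.24) = 246 nm.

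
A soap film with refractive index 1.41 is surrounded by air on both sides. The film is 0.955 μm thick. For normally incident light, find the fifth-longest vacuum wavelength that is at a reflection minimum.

539 nm

At the upper boundary (n = 1.0 to n = 1.41) the reflected ray undergoes a half-wave phase shift.
At the lower boundary (n = 1.41 to n = 1.0) the reflected ray undergoes no phase shift.
Exactly one π shift → a net half-wave offset.
With one net inversion, destructive interference in reflection requires 2 n t = m λ.
λ = 2 n t / m. The fifth-longest wavelength is m = 5: λ = 2 × 1.41 × 955 / 5.00 = 539 nm.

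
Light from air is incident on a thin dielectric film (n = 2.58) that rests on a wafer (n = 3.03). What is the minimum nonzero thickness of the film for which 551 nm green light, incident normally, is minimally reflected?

53.4 nm

Top surface (1.0 → 2.58): reflection off a higher-index medium gives a half-wave phase shift.
Bottom surface (2.58 → 3.03): reflection off a higher-index medium gives a half-wave phase shift.
The two reflections carry the same phase change, so no net offset.
So the condition for destructive reflection is 2 n t = (m + ½) λ.
Minimum at m = 0: t = λ / (4 n) = 551 / (4 × 2.58) = 53.4 nm.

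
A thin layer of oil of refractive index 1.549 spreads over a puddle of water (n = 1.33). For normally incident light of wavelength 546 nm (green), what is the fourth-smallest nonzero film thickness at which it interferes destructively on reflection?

Ray reflecting at the top interface goes from n = 1.0 toward n = 1.549: a half-wave phase shift.
At the lower boundary (n = 1.549 to n = 1.33) the reflected ray undergoes no phase shift.
Net: one phase inversion between the two reflected rays.
For weak reflection here: 2 n t = m λ.
The fourth-smallest nonzero thickness corresponds to m = 4: t = m λ / (2 n) = 4.00 × 546 / (2 × 1.549) = 705 nm.

705 nm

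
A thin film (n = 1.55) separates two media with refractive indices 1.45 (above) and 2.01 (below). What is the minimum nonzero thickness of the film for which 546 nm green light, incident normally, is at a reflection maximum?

176 nm

At the upper boundary (n = 1.45 to n = 1.55) the reflected ray undergoes a half-wave phase shift.
At the lower boundary (n = 1.55 to n = 2.01) the reflected ray undergoes a half-wave phase shift.
Net: no relative phase inversion (both shifts match).
With no net inversion, constructive interference in reflection requires 2 n t = m λ.
Minimum nonzero at m = 1: t = λ / (2 n) = 546 / (2 × 1.55) = 176 nm.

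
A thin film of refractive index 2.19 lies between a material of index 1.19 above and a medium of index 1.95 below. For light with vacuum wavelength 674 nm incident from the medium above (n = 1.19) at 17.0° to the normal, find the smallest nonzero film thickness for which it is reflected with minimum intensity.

156 nm

Top surface (1.19 → 2.19): reflection off a higher-index medium gives a half-wave phase shift.
Bottom surface (2.19 → 1.95): reflection off a lower-index medium gives no phase shift.
Net: one phase inversion between the two reflected rays.
For minimum reflection here: 2 n t cos θ_r = m λ.
Snell's law: 1.19 sin 17.0° = 2.19 sin θ_r → sin θ_r = 0.159, cos θ_r = 0.987.
Minimum nonzero at m = 1: t = λ / (2 n cos θ_r) = 674 / (2 × 2.19 × 0.987) = 156 nm.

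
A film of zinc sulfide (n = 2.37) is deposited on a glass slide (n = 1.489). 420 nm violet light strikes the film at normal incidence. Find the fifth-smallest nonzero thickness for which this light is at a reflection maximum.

399 nm

At the upper boundary (n = 1.0 to n = 2.37) the reflected ray undergoes a half-wave phase shift.
At the lower boundary (n = 2.37 to n = 1.489) the reflected ray undergoes no phase shift.
The two reflections differ by half a wavelength.
With one net inversion, constructive interference in reflection requires 2 n t = (m + ½) λ.
The fifth-smallest nonzero thickness corresponds to m = 4: t = (m + ½) λ / (2 n) = 4.50 × 420 / (2 × 2.37) = 399 nm.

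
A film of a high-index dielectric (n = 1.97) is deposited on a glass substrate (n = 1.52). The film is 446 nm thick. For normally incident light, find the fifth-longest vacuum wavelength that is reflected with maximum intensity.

Top surface (1.0 → 1.97): reflection off a higher-index medium gives a half-wave phase shift.
Ray reflecting at the bottom interface goes from n = 1.97 toward n = 1.52: no phase shift.
Exactly one π shift → a net half-wave offset.
So the condition for constructive reflection is 2 n t = (m + ½) λ.
λ = 2 n t / (m + ½). The fifth-longest wavelength is m = 4: λ = 2 × 1.97 × 446 / 4.50 = 390 nm.

390 nm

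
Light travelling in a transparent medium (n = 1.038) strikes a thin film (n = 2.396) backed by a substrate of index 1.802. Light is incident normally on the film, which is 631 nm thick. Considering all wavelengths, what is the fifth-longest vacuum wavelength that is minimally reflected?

605 nm

At the upper boundary (n = 1.038 to n = 2.396) the reflected ray undergoes a half-wave phase shift.
Ray reflecting at the bottom interface goes from n = 2.396 toward n = 1.802: no phase shift.
Exactly one π shift → a net half-wave offset.
For weak reflection here: 2 n t = m λ.
λ = 2 n t / m. The fifth-longest wavelength is m = 5: λ = 2 × 2.396 × 631 / 5.00 = 605 nm.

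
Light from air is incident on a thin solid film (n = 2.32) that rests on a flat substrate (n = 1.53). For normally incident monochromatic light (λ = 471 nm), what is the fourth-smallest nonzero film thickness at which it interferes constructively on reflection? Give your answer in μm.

Top surface (1.0 → 2.32): reflection off a higher-index medium gives a half-wave phase shift.
Ray reflecting at the bottom interface goes from n = 2.32 toward n = 1.53: no phase shift.
Net: one phase inversion between the two reflected rays.
For bright reflection here: 2 n t = (m + ½) λ.
The fourth-smallest nonzero thickness corresponds to m = 3: t = (m + ½) λ / (2 n) = 3.50 × 471 / (2 × 2.32) = 355 nm.

0.355 μm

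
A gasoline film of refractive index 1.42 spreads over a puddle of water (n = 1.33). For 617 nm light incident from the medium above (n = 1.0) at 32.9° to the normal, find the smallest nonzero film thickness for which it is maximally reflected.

Top surface (1.0 → 1.42): reflection off a higher-index medium gives a half-wave phase shift.
Bottom surface (1.42 → 1.33): reflection off a lower-index medium gives no phase shift.
Exactly one π shift → a net half-wave offset.
For strong reflection here: 2 n t cos θ_r = (m + ½) λ.
Snell's law: 1.0 sin 32.9° = 1.42 sin θ_r → sin θ_r = 0.383, cos θ_r = 0.924.
Minimum at m = 0: t = λ / (4 n cos θ_r) = 617 / (4 × 1.42 × 0.924) = 118 nm.

118 nm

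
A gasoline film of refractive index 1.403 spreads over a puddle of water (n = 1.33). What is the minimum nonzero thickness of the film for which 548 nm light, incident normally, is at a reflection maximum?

97.6 nm

At the upper boundary (n = 1.0 to n = 1.403) the reflected ray undergoes a half-wave phase shift.
Ray reflecting at the bottom interface goes from n = 1.403 toward n = 1.33: no phase shift.
Exactly one π shift → a net half-wave offset.
For bright reflection here: 2 n t = (m + ½) λ.
Minimum at m = 0: t = λ / (4 n) = 548 / (4 × 1.403) = 97.6 nm.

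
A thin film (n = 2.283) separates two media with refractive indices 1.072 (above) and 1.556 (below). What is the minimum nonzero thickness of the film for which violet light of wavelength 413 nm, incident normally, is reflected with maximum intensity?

Top surface (1.072 → 2.283): reflection off a higher-index medium gives a half-wave phase shift.
Ray reflecting at the bottom interface goes from n = 2.283 toward n = 1.556: no phase shift.
Net: one phase inversion between the two reflected rays.
For bright reflection here: 2 n t = (m + ½) λ.
Minimum at m = 0: t = λ / (4 n) = 413 / (4 × 2.283) = 45.2 nm.

45.2 nm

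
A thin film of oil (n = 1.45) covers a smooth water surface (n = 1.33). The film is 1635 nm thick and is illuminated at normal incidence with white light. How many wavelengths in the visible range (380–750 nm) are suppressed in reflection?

6

Ray reflecting at the top interface goes from n = 1.0 toward n = 1.45: a half-wave phase shift.
Bottom surface (1.45 → 1.33): reflection off a lower-index medium gives no phase shift.
Exactly one π shift → a net half-wave offset.
For minimum reflection here: 2 n t = m λ.
λ = 2 n t / m = 4742 / m nm.
m=6: 790 nm (IR); m=7: 677 nm (visible); m=8: 593 nm (visible); m=9: 527 nm (visible); m=10: 474 nm (visible); m=11: 431 nm (visible); m=12: 395 nm (visible); m=13: 365 nm (UV).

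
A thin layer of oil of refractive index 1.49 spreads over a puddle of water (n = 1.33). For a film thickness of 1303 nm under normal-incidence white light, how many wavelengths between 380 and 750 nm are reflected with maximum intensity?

5

Top surface (1.0 → 1.49): reflection off a higher-index medium gives a half-wave phase shift.
At the lower boundary (n = 1.49 to n = 1.33) the reflected ray undergoes no phase shift.
Net: one phase inversion between the two reflected rays.
With one net inversion, constructive interference in reflection requires 2 n t = (m + ½) λ.
λ = 2 n t / (m + ½) = 3883 / (m + ½) nm.
m=4: 863 nm (IR); m=5: 706 nm (visible); m=6: 597 nm (visible); m=7: 518 nm (visible); m=8: 457 nm (visible); m=9: 409 nm (visible); m=10: 370 nm (UV).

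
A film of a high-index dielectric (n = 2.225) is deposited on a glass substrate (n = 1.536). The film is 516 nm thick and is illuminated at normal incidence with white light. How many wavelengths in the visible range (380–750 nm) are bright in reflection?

3

Top surface (1.0 → 2.225): reflection off a higher-index medium gives a half-wave phase shift.
Bottom surface (2.225 → 1.536): reflection off a lower-index medium gives no phase shift.
Net: one phase inversion between the two reflected rays.
For bright reflection here: 2 n t = (m + ½) λ.
λ = 2 n t / (m + ½) = 2296 / (m + ½) nm.
m=2: 918 nm (IR); m=3: 656 nm (visible); m=4: 510 nm (visible); m=5: 417 nm (visible); m=6: 353 nm (UV).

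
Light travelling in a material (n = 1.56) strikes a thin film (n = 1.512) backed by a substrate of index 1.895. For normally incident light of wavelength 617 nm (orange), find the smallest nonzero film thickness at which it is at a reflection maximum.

102 nm

At the upper boundary (n = 1.56 to n = 1.512) the reflected ray undergoes no phase shift.
At the lower boundary (n = 1.512 to n = 1.895) the reflected ray undergoes a half-wave phase shift.
Exactly one π shift → a net half-wave offset.
For bright reflection here: 2 n t = (m + ½) λ.
Minimum at m = 0: t = λ / (4 n) = 617 / (4 × 1.512) = 102 nm.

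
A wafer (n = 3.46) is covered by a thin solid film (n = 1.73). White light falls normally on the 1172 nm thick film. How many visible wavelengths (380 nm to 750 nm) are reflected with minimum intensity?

6

At the upper boundary (n = 1.0 to n = 1.73) the reflected ray undergoes a half-wave phase shift.
At the lower boundary (n = 1.73 to n = 3.46) the reflected ray undergoes a half-wave phase shift.
Net: no relative phase inversion (both shifts match).
So the condition for destructive reflection is 2 n t = (m + ½) λ.
λ = 2 n t / (m + ½) = 4055 / (m + ½) nm.
m=4: 901 nm (IR); m=5: 737 nm (visible); m=6: 624 nm (visible); m=7: 541 nm (visible); m=8: 477 nm (visible); m=9: 427 nm (visible); m=10: 386 nm (visible); m=11: 353 nm (UV).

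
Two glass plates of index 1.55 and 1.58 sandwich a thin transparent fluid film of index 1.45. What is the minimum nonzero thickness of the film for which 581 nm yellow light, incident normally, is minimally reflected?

200 nm

At the upper boundary (n = 1.55 to n = 1.45) the reflected ray undergoes no phase shift.
Bottom surface (1.45 → 1.58): reflection off a higher-index medium gives a half-wave phase shift.
The two reflections differ by half a wavelength.
For dark reflection here: 2 n t = m λ.
Minimum nonzero at m = 1: t = λ / (2 n) = 581 / (2 × 1.45) = 200 nm.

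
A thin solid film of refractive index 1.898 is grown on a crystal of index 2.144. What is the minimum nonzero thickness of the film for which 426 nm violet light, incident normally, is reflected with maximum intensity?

112 nm

At the upper boundary (n = 1.0 to n = 1.898) the reflected ray undergoes a half-wave phase shift.
At the lower boundary (n = 1.898 to n = 2.144) the reflected ray undergoes a half-wave phase shift.
Zero or two π shifts → no net half-wave offset.
With no net inversion, constructive interference in reflection requires 2 n t = m λ.
Minimum nonzero at m = 1: t = λ / (2 n) = 426 / (2 × 1.898) = 112 nm.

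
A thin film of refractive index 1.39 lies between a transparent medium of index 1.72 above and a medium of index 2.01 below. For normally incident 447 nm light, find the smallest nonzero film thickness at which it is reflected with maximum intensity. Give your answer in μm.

Ray reflecting at the top interface goes from n = 1.72 toward n = 1.39: no phase shift.
At the lower boundary (n = 1.39 to n = 2.01) the reflected ray undergoes a half-wave phase shift.
Exactly one π shift → a net half-wave offset.
So the condition for constructive reflection is 2 n t = (m + ½) λ.
Minimum at m = 0: t = λ / (4 n) = 447 / (4 × 1.39) = 80.4 nm.

0.0804 μm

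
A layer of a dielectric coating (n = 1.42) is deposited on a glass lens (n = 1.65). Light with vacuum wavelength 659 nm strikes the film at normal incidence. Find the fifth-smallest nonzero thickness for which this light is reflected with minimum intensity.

1044 nm

At the upper boundary (n = 1.0 to n = 1.42) the reflected ray undergoes a half-wave phase shift.
Bottom surface (1.42 → 1.65): reflection off a higher-index medium gives a half-wave phase shift.
Net: no relative phase inversion (both shifts match).
For weak reflection here: 2 n t = (m + ½) λ.
The fifth-smallest nonzero thickness corresponds to m = 4: t = (m + ½) λ / (2 n) = 4.50 × 659 / (2 × 1.42) = 1044 nm.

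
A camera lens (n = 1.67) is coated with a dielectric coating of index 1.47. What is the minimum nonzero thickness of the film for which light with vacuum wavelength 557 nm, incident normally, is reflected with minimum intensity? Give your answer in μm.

Ray reflecting at the top interface goes from n = 1.0 toward n = 1.47: a half-wave phase shift.
At the lower boundary (n = 1.47 to n = 1.67) the reflected ray undergoes a half-wave phase shift.
Net: no relative phase inversion (both shifts match).
So the condition for destructive reflection is 2 n t = (m + ½) λ.
Minimum at m = 0: t = λ / (4 n) = 557 / (4 × 1.47) = 94.7 nm.

0.0947 μm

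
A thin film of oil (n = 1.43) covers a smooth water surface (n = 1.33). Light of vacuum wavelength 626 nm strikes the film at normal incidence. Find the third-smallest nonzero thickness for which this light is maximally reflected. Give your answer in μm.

Ray reflecting at the top interface goes from n = 1.0 toward n = 1.43: a half-wave phase shift.
Ray reflecting at the bottom interface goes from n = 1.43 toward n = 1.33: no phase shift.
The two reflections differ by half a wavelength.
So the condition for constructive reflection is 2 n t = (m + ½) λ.
The third-smallest nonzero thickness corresponds to m = 2: t = (m + ½) λ / (2 n) = 2.50 × 626 / (2 × 1.43) = 547 nm.

0.547 μm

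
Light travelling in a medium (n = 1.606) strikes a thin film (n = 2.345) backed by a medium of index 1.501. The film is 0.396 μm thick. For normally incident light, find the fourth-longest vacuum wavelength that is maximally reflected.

At the upper boundary (n = 1.606 to n = 2.345) the reflected ray undergoes a half-wave phase shift.
Bottom surface (2.345 → 1.501): reflection off a lower-index medium gives no phase shift.
Net: one phase inversion between the two reflected rays.
So the condition for constructive reflection is 2 n t = (m + ½) λ.
λ = 2 n t / (m + ½). The fourth-longest wavelength is m = 3: λ = 2 × 2.345 × 396 / 3.50 = 531 nm.

531 nm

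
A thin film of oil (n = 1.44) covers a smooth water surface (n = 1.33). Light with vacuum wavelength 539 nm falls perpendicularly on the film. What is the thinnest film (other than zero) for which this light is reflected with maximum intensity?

Top surface (1.0 → 1.44): reflection off a higher-index medium gives a half-wave phase shift.
Ray reflecting at the bottom interface goes from n = 1.44 toward n = 1.33: no phase shift.
Exactly one π shift → a net half-wave offset.
For maximum reflection here: 2 n t = (m + ½) λ.
Minimum at m = 0: t = λ / (4 n) = 539 / (4 × 1.44) = 93.6 nm.

93.6 nm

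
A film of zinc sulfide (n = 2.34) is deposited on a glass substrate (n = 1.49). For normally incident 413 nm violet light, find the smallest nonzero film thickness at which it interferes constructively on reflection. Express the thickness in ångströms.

441 Å

Ray reflecting at the top interface goes from n = 1.0 toward n = 2.34: a half-wave phase shift.
At the lower boundary (n = 2.34 to n = 1.49) the reflected ray undergoes no phase shift.
Net: one phase inversion between the two reflected rays.
So the condition for constructive reflection is 2 n t = (m + ½) λ.
Minimum at m = 0: t = λ / (4 n) = 413 / (4 × 2.34) = 44.1 nm.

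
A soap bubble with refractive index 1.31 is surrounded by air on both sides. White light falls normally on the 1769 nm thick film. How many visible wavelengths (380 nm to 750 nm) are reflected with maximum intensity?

6

At the upper boundary (n = 1.0 to n = 1.31) the reflected ray undergoes a half-wave phase shift.
Bottom surface (1.31 → 1.0): reflection off a lower-index medium gives no phase shift.
The two reflections differ by half a wavelength.
With one net inversion, constructive interference in reflection requires 2 n t = (m + ½) λ.
λ = 2 n t / (m + ½) = 4635 / (m + ½) nm.
m=5: 843 nm (IR); m=6: 713 nm (visible); m=7: 618 nm (visible); m=8: 545 nm (visible); m=9: 488 nm (visible); m=10: 441 nm (visible); m=11: 403 nm (visible); m=12: 371 nm (UV).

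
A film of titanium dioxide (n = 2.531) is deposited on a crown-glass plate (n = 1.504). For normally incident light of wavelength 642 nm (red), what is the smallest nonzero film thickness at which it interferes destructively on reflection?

Top surface (1.0 → 2.531): reflection off a higher-index medium gives a half-wave phase shift.
At the lower boundary (n = 2.531 to n = 1.504) the reflected ray undergoes no phase shift.
Net: one phase inversion between the two reflected rays.
With one net inversion, destructive interference in reflection requires 2 n t = m λ.
The smallest nonzero thickness corresponds to m = 1: t = m λ / (2 n) = 1.00 × 642 / (2 × 2.531) = 127 nm.

127 nm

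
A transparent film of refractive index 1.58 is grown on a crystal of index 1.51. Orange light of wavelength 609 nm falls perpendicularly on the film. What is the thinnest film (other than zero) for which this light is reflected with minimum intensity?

193 nm

At the upper boundary (n = 1.0 to n = 1.58) the reflected ray undergoes a half-wave phase shift.
Bottom surface (1.58 → 1.51): reflection off a lower-index medium gives no phase shift.
The two reflections differ by half a wavelength.
For dark reflection here: 2 n t = m λ.
Minimum nonzero at m = 1: t = λ / (2 n) = 609 / (2 × 1.58) = 193 nm.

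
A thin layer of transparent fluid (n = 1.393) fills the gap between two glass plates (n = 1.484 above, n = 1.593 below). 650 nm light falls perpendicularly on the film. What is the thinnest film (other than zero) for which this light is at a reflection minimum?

233 nm

Ray reflecting at the top interface goes from n = 1.484 toward n = 1.393: no phase shift.
At the lower boundary (n = 1.393 to n = 1.593) the reflected ray undergoes a half-wave phase shift.
The two reflections differ by half a wavelength.
For minimum reflection here: 2 n t = m λ.
Minimum nonzero at m = 1: t = λ / (2 n) = 650 / (2 × 1.393) = 233 nm.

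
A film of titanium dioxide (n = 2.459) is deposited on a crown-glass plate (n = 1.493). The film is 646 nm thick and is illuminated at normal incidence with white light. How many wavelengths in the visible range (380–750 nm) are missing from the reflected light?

At the upper boundary (n = 1.0 to n = 2.459) the reflected ray undergoes a half-wave phase shift.
At the lower boundary (n = 2.459 to n = 1.493) the reflected ray undergoes no phase shift.
The two reflections differ by half a wavelength.
For dark reflection here: 2 n t = m λ.
λ = 2 n t / m = 3177 / m nm.
m=4: 794 nm (IR); m=5: 635 nm (visible); m=6: 530 nm (visible); m=7: 454 nm (visible); m=8: 397 nm (visible); m=9: 353 nm (UV).

4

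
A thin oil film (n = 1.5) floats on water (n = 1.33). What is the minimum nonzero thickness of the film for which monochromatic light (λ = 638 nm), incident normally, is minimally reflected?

At the upper boundary (n = 1.0 to n = 1.5) the reflected ray undergoes a half-wave phase shift.
At the lower boundary (n = 1.5 to n = 1.33) the reflected ray undergoes no phase shift.
Net: one phase inversion between the two reflected rays.
For weak reflection here: 2 n t = m λ.
Minimum nonzero at m = 1: t = λ / (2 n) = 638 / (2 × 1.5) = 213 nm.

213 nm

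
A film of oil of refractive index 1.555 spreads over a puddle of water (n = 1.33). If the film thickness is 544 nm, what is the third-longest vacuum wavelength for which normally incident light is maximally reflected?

At the upper boundary (n = 1.0 to n = 1.555) the reflected ray undergoes a half-wave phase shift.
Ray reflecting at the bottom interface goes from n = 1.555 toward n = 1.33: no phase shift.
Exactly one π shift → a net half-wave offset.
So the condition for constructive reflection is 2 n t = (m + ½) λ.
λ = 2 n t / (m + ½). The third-longest wavelength is m = 2: λ = 2 × 1.555 × 544 / 2.50 = 677 nm.

677 nm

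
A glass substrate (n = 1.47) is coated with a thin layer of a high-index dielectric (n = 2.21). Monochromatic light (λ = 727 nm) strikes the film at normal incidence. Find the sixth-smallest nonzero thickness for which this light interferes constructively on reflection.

905 nm

Top surface (1.0 → 2.21): reflection off a higher-index medium gives a half-wave phase shift.
At the lower boundary (n = 2.21 to n = 1.47) the reflected ray undergoes no phase shift.
The two reflections differ by half a wavelength.
For maximum reflection here: 2 n t = (m + ½) λ.
The sixth-smallest nonzero thickness corresponds to m = 5: t = (m + ½) λ / (2 n) = 5.50 × 727 / (2 × 2.21) = 905 nm.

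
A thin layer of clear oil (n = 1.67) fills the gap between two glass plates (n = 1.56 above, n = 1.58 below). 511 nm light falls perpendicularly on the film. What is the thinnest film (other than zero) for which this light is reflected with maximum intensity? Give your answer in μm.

Top surface (1.56 → 1.67): reflection off a higher-index medium gives a half-wave phase shift.
Bottom surface (1.67 → 1.58): reflection off a lower-index medium gives no phase shift.
The two reflections differ by half a wavelength.
For strong reflection here: 2 n t = (m + ½) λ.
Minimum at m = 0: t = λ / (4 n) = 511 / (4 × 1.67) = 76.5 nm.

0.0765 μm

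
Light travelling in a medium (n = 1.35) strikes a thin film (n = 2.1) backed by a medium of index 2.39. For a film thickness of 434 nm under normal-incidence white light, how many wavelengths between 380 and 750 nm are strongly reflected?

Top surface (1.35 → 2.1): reflection off a higher-index medium gives a half-wave phase shift.
Ray reflecting at the bottom interface goes from n = 2.1 toward n = 2.39: a half-wave phase shift.
Zero or two π shifts → no net half-wave offset.
So the condition for constructive reflection is 2 n t = m λ.
λ = 2 n t / m = 1823 / m nm.
m=2: 911 nm (IR); m=3: 608 nm (visible); m=4: 456 nm (visible); m=5: 365 nm (UV).

2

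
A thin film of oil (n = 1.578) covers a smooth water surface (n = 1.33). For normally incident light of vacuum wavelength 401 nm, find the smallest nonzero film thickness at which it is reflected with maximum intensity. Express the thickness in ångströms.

Ray reflecting at the top interface goes from n = 1.0 toward n = 1.578: a half-wave phase shift.
At the lower boundary (n = 1.578 to n = 1.33) the reflected ray undergoes no phase shift.
Exactly one π shift → a net half-wave offset.
For bright reflection here: 2 n t = (m + ½) λ.
Minimum at m = 0: t = λ / (4 n) = 401 / (4 × 1.578) = 63.5 nm.

635 Å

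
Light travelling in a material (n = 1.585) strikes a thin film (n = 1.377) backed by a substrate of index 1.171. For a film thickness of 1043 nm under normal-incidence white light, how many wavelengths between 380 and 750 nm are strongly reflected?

Top surface (1.585 → 1.377): reflection off a lower-index medium gives no phase shift.
Bottom surface (1.377 → 1.171): reflection off a lower-index medium gives no phase shift.
Zero or two π shifts → no net half-wave offset.
So the condition for constructive reflection is 2 n t = m λ.
λ = 2 n t / m = 2872 / m nm.
m=3: 957 nm (IR); m=4: 718 nm (visible); m=5: 574 nm (visible); m=6: 479 nm (visible); m=7: 410 nm (visible); m=8: 359 nm (UV).

4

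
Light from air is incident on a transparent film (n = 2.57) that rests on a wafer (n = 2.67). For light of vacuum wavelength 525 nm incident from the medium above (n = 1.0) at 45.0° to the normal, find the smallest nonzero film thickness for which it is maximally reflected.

At the upper boundary (n = 1.0 to n = 2.57) the reflected ray undergoes a half-wave phase shift.
At the lower boundary (n = 2.57 to n = 2.67) the reflected ray undergoes a half-wave phase shift.
Net: no relative phase inversion (both shifts match).
So the condition for constructive reflection is 2 n t cos θ_r = m λ.
Snell's law: 1.0 sin 45.0° = 2.57 sin θ_r → sin θ_r = 0.275, cos θ_r = 0.961.
Minimum nonzero at m = 1: t = λ / (2 n cos θ_r) = 525 / (2 × 2.57 × 0.961) = 106 nm.

106 nm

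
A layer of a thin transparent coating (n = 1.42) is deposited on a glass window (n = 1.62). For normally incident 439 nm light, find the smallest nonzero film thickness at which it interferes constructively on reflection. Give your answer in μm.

0.155 μm

Ray reflecting at the top interface goes from n = 1.0 toward n = 1.42: a half-wave phase shift.
Bottom surface (1.42 → 1.62): reflection off a higher-index medium gives a half-wave phase shift.
Zero or two π shifts → no net half-wave offset.
With no net inversion, constructive interference in reflection requires 2 n t = m λ.
Minimum nonzero at m = 1: t = λ / (2 n) = 439 / (2 × 1.42) = 155 nm.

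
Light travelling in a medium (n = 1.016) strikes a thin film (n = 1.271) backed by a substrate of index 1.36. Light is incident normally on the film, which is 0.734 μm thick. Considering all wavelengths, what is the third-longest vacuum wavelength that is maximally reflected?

Top surface (1.016 → 1.271): reflection off a higher-index medium gives a half-wave phase shift.
At the lower boundary (n = 1.271 to n = 1.36) the reflected ray undergoes a half-wave phase shift.
The two reflections carry the same phase change, so no net offset.
With no net inversion, constructive interference in reflection requires 2 n t = m λ.
λ = 2 n t / m. The third-longest wavelength is m = 3: λ = 2 × 1.271 × 734 / 3.00 = 622 nm.

622 nm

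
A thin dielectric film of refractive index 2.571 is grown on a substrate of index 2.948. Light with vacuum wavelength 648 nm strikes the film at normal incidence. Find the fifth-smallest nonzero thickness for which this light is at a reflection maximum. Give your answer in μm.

At the upper boundary (n = 1.0 to n = 2.571) the reflected ray undergoes a half-wave phase shift.
At the lower boundary (n = 2.571 to n = 2.948) the reflected ray undergoes a half-wave phase shift.
The two reflections carry the same phase change, so no net offset.
So the condition for constructive reflection is 2 n t = m λ.
The fifth-smallest nonzero thickness corresponds to m = 5: t = m λ / (2 n) = 5.00 × 648 / (2 × 2.571) = 630 nm.

0.630 μm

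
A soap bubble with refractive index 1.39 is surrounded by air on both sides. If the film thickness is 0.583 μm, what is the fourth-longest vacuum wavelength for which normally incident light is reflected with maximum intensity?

463 nm

At the upper boundary (n = 1.0 to n = 1.39) the reflected ray undergoes a half-wave phase shift.
Bottom surface (1.39 → 1.0): reflection off a lower-index medium gives no phase shift.
Net: one phase inversion between the two reflected rays.
With one net inversion, constructive interference in reflection requires 2 n t = (m + ½) λ.
λ = 2 n t / (m + ½). The fourth-longest wavelength is m = 3: λ = 2 × 1.39 × 583 / 3.50 = 463 nm.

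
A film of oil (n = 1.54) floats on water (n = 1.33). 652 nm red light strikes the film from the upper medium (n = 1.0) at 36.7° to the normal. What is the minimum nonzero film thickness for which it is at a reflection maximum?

115 nm

At the upper boundary (n = 1.0 to n = 1.54) the reflected ray undergoes a half-wave phase shift.
Ray reflecting at the bottom interface goes from n = 1.54 toward n = 1.33: no phase shift.
Exactly one π shift → a net half-wave offset.
So the condition for constructive reflection is 2 n t cos θ_r = (m + ½) λ.
Snell's law: 1.0 sin 36.7° = 1.54 sin θ_r → sin θ_r = 0.388, cos θ_r = 0.922.
Minimum at m = 0: t = λ / (4 n cos θ_r) = 652 / (4 × 1.54 × 0.922) = 115 nm.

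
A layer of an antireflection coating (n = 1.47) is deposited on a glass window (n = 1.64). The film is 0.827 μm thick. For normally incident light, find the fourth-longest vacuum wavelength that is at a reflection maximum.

608 nm

Ray reflecting at the top interface goes from n = 1.0 toward n = 1.47: a half-wave phase shift.
Ray reflecting at the bottom interface goes from n = 1.47 toward n = 1.64: a half-wave phase shift.
Zero or two π shifts → no net half-wave offset.
With no net inversion, constructive interference in reflection requires 2 n t = m λ.
λ = 2 n t / m. The fourth-longest wavelength is m = 4: λ = 2 × 1.47 × 827 / 4.00 = 608 nm.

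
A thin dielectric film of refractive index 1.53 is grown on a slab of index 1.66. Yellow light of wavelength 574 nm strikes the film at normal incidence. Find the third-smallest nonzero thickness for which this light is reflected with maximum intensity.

563 nm

Top surface (1.0 → 1.53): reflection off a higher-index medium gives a half-wave phase shift.
Bottom surface (1.53 → 1.66): reflection off a higher-index medium gives a half-wave phase shift.
The two reflections carry the same phase change, so no net offset.
With no net inversion, constructive interference in reflection requires 2 n t = m λ.
The third-smallest nonzero thickness corresponds to m = 3: t = m λ / (2 n) = 3.00 × 574 / (2 × 1.53) = 563 nm.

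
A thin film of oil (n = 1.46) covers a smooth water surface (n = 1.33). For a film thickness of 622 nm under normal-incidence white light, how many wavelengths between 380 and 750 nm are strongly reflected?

At the upper boundary (n = 1.0 to n = 1.46) the reflected ray undergoes a half-wave phase shift.
Bottom surface (1.46 → 1.33): reflection off a lower-index medium gives no phase shift.
Net: one phase inversion between the two reflected rays.
For bright reflection here: 2 n t = (m + ½) λ.
λ = 2 n t / (m + ½) = 1816 / (m + ½) nm.
m=1: 1211 nm (IR); m=2: 726 nm (visible); m=3: 519 nm (visible); m=4: 404 nm (visible); m=5: 330 nm (UV).

3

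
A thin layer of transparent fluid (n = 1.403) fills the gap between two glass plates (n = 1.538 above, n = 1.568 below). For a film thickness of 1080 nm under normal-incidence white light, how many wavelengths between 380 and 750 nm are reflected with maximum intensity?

4

Top surface (1.538 → 1.403): reflection off a lower-index medium gives no phase shift.
Bottom surface (1.403 → 1.568): reflection off a higher-index medium gives a half-wave phase shift.
Exactly one π shift → a net half-wave offset.
For maximum reflection here: 2 n t = (m + ½) λ.
λ = 2 n t / (m + ½) = 3030 / (m + ½) nm.
m=3: 866 nm (IR); m=4: 673 nm (visible); m=5: 551 nm (visible); m=6: 466 nm (visible); m=7: 404 nm (visible); m=8: 357 nm (UV).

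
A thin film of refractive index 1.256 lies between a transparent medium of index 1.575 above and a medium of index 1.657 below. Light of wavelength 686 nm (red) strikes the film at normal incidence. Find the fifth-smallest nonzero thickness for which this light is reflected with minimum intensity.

Ray reflecting at the top interface goes from n = 1.575 toward n = 1.256: no phase shift.
Bottom surface (1.256 → 1.657): reflection off a higher-index medium gives a half-wave phase shift.
Exactly one π shift → a net half-wave offset.
With one net inversion, destructive interference in reflection requires 2 n t = m λ.
The fifth-smallest nonzero thickness corresponds to m = 5: t = m λ / (2 n) = 5.00 × 686 / (2 × 1.256) = 1365 nm.

1365 nm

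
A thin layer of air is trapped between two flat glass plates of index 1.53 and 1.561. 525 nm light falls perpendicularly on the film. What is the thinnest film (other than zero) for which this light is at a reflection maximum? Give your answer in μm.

0.131 μm

Top surface (1.53 → 1.0): reflection off a lower-index medium gives no phase shift.
Ray reflecting at the bottom interface goes from n = 1.0 toward n = 1.561: a half-wave phase shift.
The two reflections differ by half a wavelength.
For strong reflection here: 2 n t = (m + ½) λ.
Minimum at m = 0: t = λ / (4 n) = 525 / (4 × 1.0) = 131 nm.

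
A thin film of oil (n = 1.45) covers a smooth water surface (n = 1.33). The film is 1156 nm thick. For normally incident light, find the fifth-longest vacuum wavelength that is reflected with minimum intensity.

670 nm

Ray reflecting at the top interface goes from n = 1.0 toward n = 1.45: a half-wave phase shift.
Ray reflecting at the bottom interface goes from n = 1.45 toward n = 1.33: no phase shift.
The two reflections differ by half a wavelength.
With one net inversion, destructive interference in reflection requires 2 n t = m λ.
λ = 2 n t / m. The fifth-longest wavelength is m = 5: λ = 2 × 1.45 × 1156 / 5.00 = 670 nm.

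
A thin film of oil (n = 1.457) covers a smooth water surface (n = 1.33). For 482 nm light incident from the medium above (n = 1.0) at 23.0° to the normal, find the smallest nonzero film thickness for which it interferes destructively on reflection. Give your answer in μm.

Ray reflecting at the top interface goes from n = 1.0 toward n = 1.457: a half-wave phase shift.
Bottom surface (1.457 → 1.33): reflection off a lower-index medium gives no phase shift.
Net: one phase inversion between the two reflected rays.
For dark reflection here: 2 n t cos θ_r = m λ.
Snell's law: 1.0 sin 23.0° = 1.457 sin θ_r → sin θ_r = 0.268, cos θ_r = 0.963.
Minimum nonzero at m = 1: t = λ / (2 n cos θ_r) = 482 / (2 × 1.457 × 0.963) = 172 nm.

0.172 μm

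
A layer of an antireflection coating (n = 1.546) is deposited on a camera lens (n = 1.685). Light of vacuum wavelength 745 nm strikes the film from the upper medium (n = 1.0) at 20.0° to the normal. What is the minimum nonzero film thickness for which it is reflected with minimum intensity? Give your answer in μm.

0.124 μm

At the upper boundary (n = 1.0 to n = 1.546) the reflected ray undergoes a half-wave phase shift.
Bottom surface (1.546 → 1.685): reflection off a higher-index medium gives a half-wave phase shift.
Net: no relative phase inversion (both shifts match).
With no net inversion, destructive interference in reflection requires 2 n t cos θ_r = (m + ½) λ.
Snell's law: 1.0 sin 20.0° = 1.546 sin θ_r → sin θ_r = 0.221, cos θ_r = 0.975.
Minimum at m = 0: t = λ / (4 n cos θ_r) = 745 / (4 × 1.546 × 0.975) = 124 nm.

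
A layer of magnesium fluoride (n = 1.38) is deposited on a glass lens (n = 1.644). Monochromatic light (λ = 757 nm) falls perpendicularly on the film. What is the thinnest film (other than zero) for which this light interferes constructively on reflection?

274 nm

Ray reflecting at the top interface goes from n = 1.0 toward n = 1.38: a half-wave phase shift.
Ray reflecting at the bottom interface goes from n = 1.38 toward n = 1.644: a half-wave phase shift.
Net: no relative phase inversion (both shifts match).
For maximum reflection here: 2 n t = m λ.
Minimum nonzero at m = 1: t = λ / (2 n) = 757 / (2 × 1.38) = 274 nm.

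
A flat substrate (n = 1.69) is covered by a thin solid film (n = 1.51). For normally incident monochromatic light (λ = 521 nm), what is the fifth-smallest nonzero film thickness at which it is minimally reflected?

Ray reflecting at the top interface goes from n = 1.0 toward n = 1.51: a half-wave phase shift.
At the lower boundary (n = 1.51 to n = 1.69) the reflected ray undergoes a half-wave phase shift.
Net: no relative phase inversion (both shifts match).
So the condition for destructive reflection is 2 n t = (m + ½) λ.
The fifth-smallest nonzero thickness corresponds to m = 4: t = (m + ½) λ / (2 n) = 4.50 × 521 / (2 × 1.51) = 776 nm.

776 nm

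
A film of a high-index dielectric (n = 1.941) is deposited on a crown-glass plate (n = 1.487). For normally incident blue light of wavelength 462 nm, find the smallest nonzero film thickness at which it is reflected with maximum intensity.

At the upper boundary (n = 1.0 to n = 1.941) the reflected ray undergoes a half-wave phase shift.
At the lower boundary (n = 1.941 to n = 1.487) the reflected ray undergoes no phase shift.
The two reflections differ by half a wavelength.
With one net inversion, constructive interference in reflection requires 2 n t = (m + ½) λ.
Minimum at m = 0: t = λ / (4 n) = 462 / (4 × 1.941) = 59.5 nm.

59.5 nm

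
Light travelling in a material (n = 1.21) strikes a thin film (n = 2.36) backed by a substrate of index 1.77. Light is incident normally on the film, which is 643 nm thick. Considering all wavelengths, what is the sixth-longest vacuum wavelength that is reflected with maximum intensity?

552 nm

At the upper boundary (n = 1.21 to n = 2.36) the reflected ray undergoes a half-wave phase shift.
At the lower boundary (n = 2.36 to n = 1.77) the reflected ray undergoes no phase shift.
The two reflections differ by half a wavelength.
With one net inversion, constructive interference in reflection requires 2 n t = (m + ½) λ.
λ = 2 n t / (m + ½). The sixth-longest wavelength is m = 5: λ = 2 × 2.36 × 643 / 5.50 = 552 nm.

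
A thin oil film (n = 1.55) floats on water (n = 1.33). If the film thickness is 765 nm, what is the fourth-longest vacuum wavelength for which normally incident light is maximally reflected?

At the upper boundary (n = 1.0 to n = 1.55) the reflected ray undergoes a half-wave phase shift.
Bottom surface (1.55 → 1.33): reflection off a lower-index medium gives no phase shift.
Exactly one π shift → a net half-wave offset.
For maximum reflection here: 2 n t = (m + ½) λ.
λ = 2 n t / (m + ½). The fourth-longest wavelength is m = 3: λ = 2 × 1.55 × 765 / 3.50 = 678 nm.

678 nm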